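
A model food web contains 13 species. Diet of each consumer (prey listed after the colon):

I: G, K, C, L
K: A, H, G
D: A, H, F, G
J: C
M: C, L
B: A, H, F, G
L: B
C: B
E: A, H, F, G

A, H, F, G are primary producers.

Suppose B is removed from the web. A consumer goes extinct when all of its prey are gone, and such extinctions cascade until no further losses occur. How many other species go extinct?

Remove B.
Round 1: C (all prey gone), L (all prey gone) → extinct.
Round 2: J (all prey gone), M (all prey gone) → extinct.
No further losses. Total secondary extinctions: 4.

4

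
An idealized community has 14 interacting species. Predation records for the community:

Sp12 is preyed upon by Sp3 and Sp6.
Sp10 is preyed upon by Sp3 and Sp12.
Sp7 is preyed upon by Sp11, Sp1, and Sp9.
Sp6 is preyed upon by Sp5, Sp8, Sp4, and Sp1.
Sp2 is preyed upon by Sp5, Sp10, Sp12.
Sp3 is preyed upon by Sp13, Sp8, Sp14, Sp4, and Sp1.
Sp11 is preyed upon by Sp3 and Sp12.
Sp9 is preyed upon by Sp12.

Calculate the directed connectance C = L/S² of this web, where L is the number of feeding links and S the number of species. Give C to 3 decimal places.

The web has S = 14 species and L = 22 feeding links.
C = L / S² = 22 / 196 = 0.1122 ≈ 0.112.

C = 0.112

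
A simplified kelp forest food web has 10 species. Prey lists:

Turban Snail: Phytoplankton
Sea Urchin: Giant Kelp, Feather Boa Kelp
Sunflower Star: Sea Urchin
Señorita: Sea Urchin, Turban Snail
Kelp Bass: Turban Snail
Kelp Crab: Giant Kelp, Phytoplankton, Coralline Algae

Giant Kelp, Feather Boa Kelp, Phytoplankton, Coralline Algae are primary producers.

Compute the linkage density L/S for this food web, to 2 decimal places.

There are L = 10 links among S = 10 species.
L/S = 10/10 = 1.0000 ≈ 1.00.

L/S = 1.00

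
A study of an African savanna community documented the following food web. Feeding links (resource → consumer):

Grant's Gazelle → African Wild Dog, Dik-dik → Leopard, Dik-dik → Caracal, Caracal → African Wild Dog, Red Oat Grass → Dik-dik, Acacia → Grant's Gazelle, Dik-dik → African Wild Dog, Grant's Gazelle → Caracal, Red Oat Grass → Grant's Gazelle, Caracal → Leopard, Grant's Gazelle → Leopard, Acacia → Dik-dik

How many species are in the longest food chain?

One longest chain: Red Oat Grass → Dik-dik → Caracal → African Wild Dog.
It has 4 species and 3 links.

4 species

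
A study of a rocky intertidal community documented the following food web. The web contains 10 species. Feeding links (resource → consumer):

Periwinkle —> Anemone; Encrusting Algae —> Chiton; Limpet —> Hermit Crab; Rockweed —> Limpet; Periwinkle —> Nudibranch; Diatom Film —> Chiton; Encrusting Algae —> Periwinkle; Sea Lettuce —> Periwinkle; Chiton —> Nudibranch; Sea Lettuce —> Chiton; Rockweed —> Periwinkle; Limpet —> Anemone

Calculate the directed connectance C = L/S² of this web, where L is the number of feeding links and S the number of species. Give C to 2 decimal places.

The web has S = 10 species and L = 12 feeding links.
C = L / S² = 12 / 100 = 0.1200 ≈ 0.12.

C = 0.12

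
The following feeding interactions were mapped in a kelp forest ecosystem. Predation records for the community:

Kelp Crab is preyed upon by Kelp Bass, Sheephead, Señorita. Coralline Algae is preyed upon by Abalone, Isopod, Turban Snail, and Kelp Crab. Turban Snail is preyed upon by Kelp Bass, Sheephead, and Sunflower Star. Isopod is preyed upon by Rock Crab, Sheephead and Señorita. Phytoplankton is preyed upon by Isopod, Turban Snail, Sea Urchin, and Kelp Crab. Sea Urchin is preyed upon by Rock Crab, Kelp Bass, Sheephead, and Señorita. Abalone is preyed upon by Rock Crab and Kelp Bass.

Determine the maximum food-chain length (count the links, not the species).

2 links

One longest chain: Phytoplankton → Isopod → Rock Crab.
It has 3 species and 2 links.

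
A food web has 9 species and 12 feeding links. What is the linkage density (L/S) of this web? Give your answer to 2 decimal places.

L/S = 1.33

There are L = 12 links among S = 9 species.
L/S = 12/9 = 1.3333 ≈ 1.33.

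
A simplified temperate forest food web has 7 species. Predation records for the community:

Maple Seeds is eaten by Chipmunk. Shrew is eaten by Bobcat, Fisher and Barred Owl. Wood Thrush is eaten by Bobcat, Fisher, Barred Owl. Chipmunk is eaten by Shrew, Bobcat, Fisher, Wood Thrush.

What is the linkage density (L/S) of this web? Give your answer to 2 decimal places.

There are L = 11 links among S = 7 species.
L/S = 11/7 = 1.5714 ≈ 1.57.

L/S = 1.57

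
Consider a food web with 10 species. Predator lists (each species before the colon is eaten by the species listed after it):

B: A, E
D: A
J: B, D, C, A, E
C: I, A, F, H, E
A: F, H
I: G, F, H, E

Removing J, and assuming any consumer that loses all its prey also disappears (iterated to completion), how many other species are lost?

9

Remove J.
Round 1: B (all prey gone), D (all prey gone), C (all prey gone) → extinct.
Round 2: I (all prey gone), A (all prey gone) → extinct.
Round 3: G (all prey gone), F (all prey gone), H (all prey gone), E (all prey gone) → extinct.
No further losses. Total secondary extinctions: 9.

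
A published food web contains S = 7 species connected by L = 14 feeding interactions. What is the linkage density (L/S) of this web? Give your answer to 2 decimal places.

L/S = 2.00

There are L = 14 links among S = 7 species.
L/S = 14/7 = 2.0000 ≈ 2.00.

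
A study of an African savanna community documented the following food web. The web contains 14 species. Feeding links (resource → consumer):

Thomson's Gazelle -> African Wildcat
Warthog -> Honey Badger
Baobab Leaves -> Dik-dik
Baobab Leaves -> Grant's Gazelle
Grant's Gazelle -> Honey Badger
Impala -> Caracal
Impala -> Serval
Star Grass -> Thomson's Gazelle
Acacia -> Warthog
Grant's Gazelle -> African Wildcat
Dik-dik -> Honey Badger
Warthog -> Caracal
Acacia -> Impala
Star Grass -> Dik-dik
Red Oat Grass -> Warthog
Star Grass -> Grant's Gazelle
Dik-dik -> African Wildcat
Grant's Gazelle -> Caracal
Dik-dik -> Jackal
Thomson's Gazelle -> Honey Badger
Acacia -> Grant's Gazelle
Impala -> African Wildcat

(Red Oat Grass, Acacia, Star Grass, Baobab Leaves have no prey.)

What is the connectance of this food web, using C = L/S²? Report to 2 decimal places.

C = 0.11

The web has S = 14 species and L = 22 feeding links.
C = L / S² = 22 / 196 = 0.1122 ≈ 0.11.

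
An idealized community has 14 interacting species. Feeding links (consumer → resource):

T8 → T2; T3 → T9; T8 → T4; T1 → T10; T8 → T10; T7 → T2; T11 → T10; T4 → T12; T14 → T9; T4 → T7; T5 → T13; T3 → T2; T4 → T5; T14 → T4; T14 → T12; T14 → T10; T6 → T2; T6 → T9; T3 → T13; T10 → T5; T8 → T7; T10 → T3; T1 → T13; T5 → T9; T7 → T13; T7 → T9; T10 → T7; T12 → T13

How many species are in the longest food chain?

One longest chain: T2 → T3 → T10 → T11.
It has 4 species and 3 links.

4 species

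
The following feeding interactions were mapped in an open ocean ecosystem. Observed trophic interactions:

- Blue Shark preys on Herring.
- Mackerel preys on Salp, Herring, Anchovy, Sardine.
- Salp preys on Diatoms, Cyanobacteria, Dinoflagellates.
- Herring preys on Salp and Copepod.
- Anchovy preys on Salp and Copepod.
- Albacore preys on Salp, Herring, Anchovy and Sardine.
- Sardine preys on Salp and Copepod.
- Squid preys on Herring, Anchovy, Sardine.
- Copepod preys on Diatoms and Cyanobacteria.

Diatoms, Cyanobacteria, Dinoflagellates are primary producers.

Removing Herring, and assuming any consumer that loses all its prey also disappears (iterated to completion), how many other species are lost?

Remove Herring.
Round 1: Blue Shark (all prey gone) → extinct.
No further losses. Total secondary extinctions: 1.

1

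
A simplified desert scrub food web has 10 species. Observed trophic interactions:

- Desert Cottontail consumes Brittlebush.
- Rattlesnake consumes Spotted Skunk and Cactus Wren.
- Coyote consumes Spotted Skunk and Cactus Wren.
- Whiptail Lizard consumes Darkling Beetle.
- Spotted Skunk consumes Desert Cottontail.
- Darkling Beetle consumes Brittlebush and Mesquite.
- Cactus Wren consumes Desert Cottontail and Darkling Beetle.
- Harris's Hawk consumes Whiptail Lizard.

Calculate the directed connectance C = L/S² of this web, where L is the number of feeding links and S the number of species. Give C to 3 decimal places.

C = 0.120

The web has S = 10 species and L = 12 feeding links.
C = L / S² = 12 / 100 = 0.1200 ≈ 0.120.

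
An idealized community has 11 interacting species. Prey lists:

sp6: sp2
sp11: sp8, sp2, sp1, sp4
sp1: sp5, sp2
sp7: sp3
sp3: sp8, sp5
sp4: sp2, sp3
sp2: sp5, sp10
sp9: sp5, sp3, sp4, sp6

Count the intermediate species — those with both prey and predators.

5

Intermediate species (has both prey and predators): sp2, sp3, sp1, sp4, sp6.
Count: 5.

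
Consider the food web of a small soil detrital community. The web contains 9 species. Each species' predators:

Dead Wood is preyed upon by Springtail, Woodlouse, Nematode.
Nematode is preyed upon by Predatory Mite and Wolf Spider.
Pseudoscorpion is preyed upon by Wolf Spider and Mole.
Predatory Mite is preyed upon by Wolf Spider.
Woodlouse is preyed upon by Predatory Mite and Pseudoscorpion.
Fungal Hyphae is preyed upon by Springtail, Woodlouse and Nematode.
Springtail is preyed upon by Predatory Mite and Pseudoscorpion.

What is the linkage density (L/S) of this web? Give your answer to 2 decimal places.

There are L = 15 links among S = 9 species.
L/S = 15/9 = 1.6667 ≈ 1.67.

L/S = 1.67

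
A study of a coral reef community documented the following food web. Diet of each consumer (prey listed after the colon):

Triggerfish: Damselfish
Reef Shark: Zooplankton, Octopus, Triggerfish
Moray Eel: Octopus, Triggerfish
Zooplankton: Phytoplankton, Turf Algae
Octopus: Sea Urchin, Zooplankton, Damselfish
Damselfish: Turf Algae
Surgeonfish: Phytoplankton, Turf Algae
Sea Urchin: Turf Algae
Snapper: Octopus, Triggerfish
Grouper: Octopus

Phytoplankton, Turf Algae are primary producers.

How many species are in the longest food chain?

One longest chain: Turf Algae → Sea Urchin → Octopus → Moray Eel.
It has 4 species and 3 links.

4 species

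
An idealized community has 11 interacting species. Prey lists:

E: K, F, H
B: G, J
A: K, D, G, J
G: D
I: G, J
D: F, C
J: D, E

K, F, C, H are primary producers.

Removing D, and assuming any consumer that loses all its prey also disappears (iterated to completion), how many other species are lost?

Remove D.
Round 1: G (all prey gone) → extinct.
No further losses. Total secondary extinctions: 1.

1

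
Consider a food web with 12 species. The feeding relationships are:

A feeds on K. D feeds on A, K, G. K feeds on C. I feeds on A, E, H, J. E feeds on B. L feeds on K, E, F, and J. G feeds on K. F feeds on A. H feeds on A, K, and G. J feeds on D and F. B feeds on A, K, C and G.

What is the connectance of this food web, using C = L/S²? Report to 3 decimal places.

C = 0.174

The web has S = 12 species and L = 25 feeding links.
C = L / S² = 25 / 144 = 0.1736 ≈ 0.174.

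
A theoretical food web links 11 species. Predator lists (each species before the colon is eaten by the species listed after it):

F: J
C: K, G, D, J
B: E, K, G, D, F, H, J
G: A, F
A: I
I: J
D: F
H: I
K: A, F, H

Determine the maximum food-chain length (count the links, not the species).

4 links

One longest chain: B → K → H → I → J.
It has 5 species and 4 links.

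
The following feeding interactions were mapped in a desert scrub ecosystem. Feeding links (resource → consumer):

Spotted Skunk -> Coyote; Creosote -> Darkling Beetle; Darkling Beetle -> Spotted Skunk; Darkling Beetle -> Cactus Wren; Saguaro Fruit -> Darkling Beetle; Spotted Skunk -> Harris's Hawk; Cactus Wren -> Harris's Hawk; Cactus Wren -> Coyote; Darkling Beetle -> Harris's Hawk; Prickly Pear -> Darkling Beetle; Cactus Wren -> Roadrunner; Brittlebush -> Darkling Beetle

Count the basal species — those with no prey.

4

Basal species (no prey listed): Brittlebush, Prickly Pear, Creosote, Saguaro Fruit.
Count: 4.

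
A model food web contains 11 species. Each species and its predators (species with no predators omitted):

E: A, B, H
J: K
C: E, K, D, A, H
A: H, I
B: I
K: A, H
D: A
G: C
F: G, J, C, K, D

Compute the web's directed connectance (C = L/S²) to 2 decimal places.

The web has S = 11 species and L = 21 feeding links.
C = L / S² = 21 / 121 = 0.1736 ≈ 0.17.

C = 0.17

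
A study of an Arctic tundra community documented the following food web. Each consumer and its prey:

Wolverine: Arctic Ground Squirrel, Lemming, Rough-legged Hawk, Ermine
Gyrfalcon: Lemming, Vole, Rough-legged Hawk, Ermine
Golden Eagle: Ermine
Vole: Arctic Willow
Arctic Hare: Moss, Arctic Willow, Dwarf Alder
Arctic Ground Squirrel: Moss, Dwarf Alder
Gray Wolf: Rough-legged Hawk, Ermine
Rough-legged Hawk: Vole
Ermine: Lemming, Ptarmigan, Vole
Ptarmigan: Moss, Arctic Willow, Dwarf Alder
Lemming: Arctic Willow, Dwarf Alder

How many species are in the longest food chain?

One longest chain: Arctic Willow → Vole → Rough-legged Hawk → Gray Wolf.
It has 4 species and 3 links.

4 species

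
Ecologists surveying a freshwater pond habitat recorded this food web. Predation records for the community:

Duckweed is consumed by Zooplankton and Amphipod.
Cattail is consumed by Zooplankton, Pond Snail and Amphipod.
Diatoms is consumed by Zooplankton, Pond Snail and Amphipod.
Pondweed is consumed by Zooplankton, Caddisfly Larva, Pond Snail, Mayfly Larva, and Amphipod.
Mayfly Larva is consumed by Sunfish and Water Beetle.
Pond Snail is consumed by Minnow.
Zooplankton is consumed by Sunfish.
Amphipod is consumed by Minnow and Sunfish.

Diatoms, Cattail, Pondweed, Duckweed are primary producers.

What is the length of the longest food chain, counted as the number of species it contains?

One longest chain: Pondweed → Mayfly Larva → Water Beetle.
It has 3 species and 2 links.

3 species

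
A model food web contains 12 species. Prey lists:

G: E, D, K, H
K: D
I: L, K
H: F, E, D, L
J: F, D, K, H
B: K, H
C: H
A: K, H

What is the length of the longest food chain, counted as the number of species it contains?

One longest chain: D → K → G.
It has 3 species and 2 links.

3 species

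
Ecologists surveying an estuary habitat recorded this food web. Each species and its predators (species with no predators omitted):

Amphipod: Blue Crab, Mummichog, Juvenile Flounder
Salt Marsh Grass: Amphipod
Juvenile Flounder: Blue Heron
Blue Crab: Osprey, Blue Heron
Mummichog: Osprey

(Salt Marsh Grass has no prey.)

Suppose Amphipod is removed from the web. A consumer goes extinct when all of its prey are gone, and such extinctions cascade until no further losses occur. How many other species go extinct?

Remove Amphipod.
Round 1: Blue Crab (all prey gone), Mummichog (all prey gone), Juvenile Flounder (all prey gone) → extinct.
Round 2: Osprey (all prey gone), Blue Heron (all prey gone) → extinct.
No further losses. Total secondary extinctions: 5.

5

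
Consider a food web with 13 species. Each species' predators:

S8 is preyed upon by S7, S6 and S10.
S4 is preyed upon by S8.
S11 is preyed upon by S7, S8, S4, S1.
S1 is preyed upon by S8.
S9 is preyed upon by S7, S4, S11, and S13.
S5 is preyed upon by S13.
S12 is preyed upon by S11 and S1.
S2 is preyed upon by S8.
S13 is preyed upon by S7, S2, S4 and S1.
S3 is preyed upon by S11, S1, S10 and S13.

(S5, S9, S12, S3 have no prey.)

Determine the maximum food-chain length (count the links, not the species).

4 links

One longest chain: S5 → S13 → S4 → S8 → S10.
It has 5 species and 4 links.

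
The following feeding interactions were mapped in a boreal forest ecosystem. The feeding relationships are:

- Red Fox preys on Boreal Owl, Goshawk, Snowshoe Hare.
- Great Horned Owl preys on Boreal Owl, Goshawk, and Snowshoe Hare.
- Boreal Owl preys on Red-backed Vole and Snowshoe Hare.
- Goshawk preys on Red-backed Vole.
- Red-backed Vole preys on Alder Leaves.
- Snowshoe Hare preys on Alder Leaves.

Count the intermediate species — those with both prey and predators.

Intermediate species (has both prey and predators): Red-backed Vole, Snowshoe Hare, Boreal Owl, Goshawk.
Count: 4.

4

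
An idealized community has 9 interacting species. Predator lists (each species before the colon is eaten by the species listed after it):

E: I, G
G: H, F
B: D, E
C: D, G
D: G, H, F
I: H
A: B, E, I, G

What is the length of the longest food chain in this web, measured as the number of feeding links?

One longest chain: A → B → E → I → H.
It has 5 species and 4 links.

4 links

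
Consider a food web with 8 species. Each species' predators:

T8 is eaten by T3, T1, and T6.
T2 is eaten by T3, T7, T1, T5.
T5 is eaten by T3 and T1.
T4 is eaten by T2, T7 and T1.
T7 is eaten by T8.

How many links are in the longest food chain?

4 links

One longest chain: T4 → T2 → T7 → T8 → T3.
It has 5 species and 4 links.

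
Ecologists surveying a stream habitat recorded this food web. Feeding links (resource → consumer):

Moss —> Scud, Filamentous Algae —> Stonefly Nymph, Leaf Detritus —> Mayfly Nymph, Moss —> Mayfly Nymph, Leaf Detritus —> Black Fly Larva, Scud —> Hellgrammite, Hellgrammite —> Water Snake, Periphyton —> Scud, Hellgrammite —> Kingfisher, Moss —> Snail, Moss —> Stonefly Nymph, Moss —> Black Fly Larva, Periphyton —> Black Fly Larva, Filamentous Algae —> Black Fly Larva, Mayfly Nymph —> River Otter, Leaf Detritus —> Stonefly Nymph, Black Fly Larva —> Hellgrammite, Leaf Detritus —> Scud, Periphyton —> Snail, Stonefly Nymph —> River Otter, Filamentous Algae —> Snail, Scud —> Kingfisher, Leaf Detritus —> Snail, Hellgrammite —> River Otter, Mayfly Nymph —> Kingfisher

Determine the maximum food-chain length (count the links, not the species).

3 links

One longest chain: Leaf Detritus → Black Fly Larva → Hellgrammite → Kingfisher.
It has 4 species and 3 links.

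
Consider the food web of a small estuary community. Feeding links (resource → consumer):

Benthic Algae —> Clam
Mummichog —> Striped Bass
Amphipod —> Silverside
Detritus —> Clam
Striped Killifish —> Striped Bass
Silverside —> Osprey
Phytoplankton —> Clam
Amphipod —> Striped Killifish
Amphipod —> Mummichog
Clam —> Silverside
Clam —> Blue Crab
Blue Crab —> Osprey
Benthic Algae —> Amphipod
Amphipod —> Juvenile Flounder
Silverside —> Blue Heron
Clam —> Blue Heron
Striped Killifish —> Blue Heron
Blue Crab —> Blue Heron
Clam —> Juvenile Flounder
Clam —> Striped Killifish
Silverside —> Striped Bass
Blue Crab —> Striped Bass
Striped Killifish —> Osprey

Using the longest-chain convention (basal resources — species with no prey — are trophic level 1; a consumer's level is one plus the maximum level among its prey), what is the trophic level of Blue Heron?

Trophic level 4

Benthic Algae has no prey (basal) → level 1.
Amphipod eats Benthic Algae → level 2.
Striped Killifish eats Amphipod (level 2); other prey at levels: Clam 2 → level 3.
Blue Heron eats Striped Killifish (level 3); other prey at levels: Clam 2, Blue Crab 3, Silverside 3 → level 4.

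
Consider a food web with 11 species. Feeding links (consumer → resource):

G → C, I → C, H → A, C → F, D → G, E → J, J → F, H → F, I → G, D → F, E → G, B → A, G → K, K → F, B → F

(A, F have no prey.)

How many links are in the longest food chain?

One longest chain: F → K → G → D.
It has 4 species and 3 links.

3 links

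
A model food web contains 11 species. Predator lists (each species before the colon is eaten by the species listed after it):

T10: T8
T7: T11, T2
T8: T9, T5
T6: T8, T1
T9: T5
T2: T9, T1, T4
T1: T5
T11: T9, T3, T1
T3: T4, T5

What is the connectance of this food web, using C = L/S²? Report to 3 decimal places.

C = 0.140

The web has S = 11 species and L = 17 feeding links.
C = L / S² = 17 / 121 = 0.1405 ≈ 0.140.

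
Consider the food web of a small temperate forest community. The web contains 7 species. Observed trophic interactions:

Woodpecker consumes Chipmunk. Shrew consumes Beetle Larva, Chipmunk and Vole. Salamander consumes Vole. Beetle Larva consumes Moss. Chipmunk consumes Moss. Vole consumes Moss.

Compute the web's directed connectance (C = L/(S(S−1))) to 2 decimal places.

C = 0.19

The web has S = 7 species and L = 8 feeding links.
C = L / (S(S−1)) = 8 / 42 = 0.1905 ≈ 0.19.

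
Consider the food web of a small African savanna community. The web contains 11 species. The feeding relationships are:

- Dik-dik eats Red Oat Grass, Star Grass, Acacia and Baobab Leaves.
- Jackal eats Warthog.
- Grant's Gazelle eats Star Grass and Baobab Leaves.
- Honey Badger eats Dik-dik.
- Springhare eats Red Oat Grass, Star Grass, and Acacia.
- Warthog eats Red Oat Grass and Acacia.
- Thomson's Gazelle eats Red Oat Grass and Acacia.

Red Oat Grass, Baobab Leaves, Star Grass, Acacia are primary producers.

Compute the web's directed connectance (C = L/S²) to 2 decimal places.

C = 0.12

The web has S = 11 species and L = 15 feeding links.
C = L / S² = 15 / 121 = 0.1240 ≈ 0.12.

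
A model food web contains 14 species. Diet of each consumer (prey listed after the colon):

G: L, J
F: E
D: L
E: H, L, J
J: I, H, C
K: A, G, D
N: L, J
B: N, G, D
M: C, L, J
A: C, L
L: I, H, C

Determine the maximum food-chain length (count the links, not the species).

3 links

One longest chain: I → L → E → F.
It has 4 species and 3 links.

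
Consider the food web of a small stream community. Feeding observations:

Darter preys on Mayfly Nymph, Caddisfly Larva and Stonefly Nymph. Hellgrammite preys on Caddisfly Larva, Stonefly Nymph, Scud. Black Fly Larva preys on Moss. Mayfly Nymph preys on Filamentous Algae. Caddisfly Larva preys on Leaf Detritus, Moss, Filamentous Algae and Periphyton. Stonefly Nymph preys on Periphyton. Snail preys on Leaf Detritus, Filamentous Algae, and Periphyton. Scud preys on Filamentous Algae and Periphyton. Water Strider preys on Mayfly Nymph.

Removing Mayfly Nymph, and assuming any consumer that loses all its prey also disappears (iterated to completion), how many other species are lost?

1

Remove Mayfly Nymph.
Round 1: Water Strider (all prey gone) → extinct.
No further losses. Total secondary extinctions: 1.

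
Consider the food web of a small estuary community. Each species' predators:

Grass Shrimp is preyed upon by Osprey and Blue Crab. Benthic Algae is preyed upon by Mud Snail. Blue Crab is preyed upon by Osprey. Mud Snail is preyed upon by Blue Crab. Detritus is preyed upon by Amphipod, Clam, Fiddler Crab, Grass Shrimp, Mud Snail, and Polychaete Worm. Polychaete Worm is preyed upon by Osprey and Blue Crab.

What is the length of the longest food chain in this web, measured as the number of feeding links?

One longest chain: Detritus → Grass Shrimp → Blue Crab → Osprey.
It has 4 species and 3 links.

3 links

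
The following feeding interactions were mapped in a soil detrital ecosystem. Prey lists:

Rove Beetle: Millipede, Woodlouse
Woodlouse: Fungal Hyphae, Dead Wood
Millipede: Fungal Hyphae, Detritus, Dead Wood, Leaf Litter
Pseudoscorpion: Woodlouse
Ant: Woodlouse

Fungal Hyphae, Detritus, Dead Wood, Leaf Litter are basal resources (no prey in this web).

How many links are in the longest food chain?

One longest chain: Fungal Hyphae → Woodlouse → Ant.
It has 3 species and 2 links.

2 links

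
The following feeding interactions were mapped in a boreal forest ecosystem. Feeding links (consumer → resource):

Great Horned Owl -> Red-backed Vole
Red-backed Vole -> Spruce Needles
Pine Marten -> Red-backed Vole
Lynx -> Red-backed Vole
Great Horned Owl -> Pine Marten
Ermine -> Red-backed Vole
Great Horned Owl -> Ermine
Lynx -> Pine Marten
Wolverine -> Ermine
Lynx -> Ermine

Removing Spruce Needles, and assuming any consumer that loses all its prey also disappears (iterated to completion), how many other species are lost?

Remove Spruce Needles.
Round 1: Red-backed Vole (all prey gone) → extinct.
Round 2: Pine Marten (all prey gone), Ermine (all prey gone) → extinct.
Round 3: Great Horned Owl (all prey gone), Wolverine (all prey gone), Lynx (all prey gone) → extinct.
No further losses. Total secondary extinctions: 6.

6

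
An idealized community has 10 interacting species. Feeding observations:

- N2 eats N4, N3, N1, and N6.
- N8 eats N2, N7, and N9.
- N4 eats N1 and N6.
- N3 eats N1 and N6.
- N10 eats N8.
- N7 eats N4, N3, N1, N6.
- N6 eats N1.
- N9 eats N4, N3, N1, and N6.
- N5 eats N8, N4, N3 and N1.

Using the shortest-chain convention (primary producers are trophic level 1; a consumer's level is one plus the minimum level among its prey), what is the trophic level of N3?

N1 is a producer → level 1.
N3 eats N1 → level 2.

Trophic level 2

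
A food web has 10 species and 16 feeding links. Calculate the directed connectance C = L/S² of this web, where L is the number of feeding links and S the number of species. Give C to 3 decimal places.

C = 0.160

The web has S = 10 species and L = 16 feeding links.
C = L / S² = 16 / 100 = 0.1600 ≈ 0.160.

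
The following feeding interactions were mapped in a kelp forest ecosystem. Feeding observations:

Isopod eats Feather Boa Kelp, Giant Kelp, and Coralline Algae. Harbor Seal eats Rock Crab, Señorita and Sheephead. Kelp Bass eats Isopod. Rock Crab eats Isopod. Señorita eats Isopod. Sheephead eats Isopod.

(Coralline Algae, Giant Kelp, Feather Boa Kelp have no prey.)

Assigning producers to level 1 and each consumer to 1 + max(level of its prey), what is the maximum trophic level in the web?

Producers (level 1): Coralline Algae, Giant Kelp, Feather Boa Kelp.
Coralline Algae → Isopod → Rock Crab → Harbor Seal gives Harbor Seal level 4.
No species has a prey at level 4, so no species reaches level 5.

4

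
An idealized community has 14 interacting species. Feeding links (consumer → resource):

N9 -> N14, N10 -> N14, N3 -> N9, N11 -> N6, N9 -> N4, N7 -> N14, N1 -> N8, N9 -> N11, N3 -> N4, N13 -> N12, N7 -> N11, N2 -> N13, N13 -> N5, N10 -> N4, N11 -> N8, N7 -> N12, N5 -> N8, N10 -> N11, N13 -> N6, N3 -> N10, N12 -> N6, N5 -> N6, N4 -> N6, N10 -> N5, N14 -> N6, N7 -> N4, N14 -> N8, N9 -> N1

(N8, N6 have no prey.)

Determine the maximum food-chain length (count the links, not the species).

One longest chain: N6 → N4 → N9 → N3.
It has 4 species and 3 links.

3 links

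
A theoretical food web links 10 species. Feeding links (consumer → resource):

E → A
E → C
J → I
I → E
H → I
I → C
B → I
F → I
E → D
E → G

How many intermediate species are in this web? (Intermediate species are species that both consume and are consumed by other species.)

Intermediate species (has both prey and predators): E, I.
Count: 2.

2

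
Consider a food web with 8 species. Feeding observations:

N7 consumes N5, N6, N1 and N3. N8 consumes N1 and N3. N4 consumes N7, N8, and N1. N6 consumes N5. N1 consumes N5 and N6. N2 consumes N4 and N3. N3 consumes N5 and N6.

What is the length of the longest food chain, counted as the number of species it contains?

6 species

One longest chain: N5 → N6 → N3 → N7 → N4 → N2.
It has 6 species and 5 links.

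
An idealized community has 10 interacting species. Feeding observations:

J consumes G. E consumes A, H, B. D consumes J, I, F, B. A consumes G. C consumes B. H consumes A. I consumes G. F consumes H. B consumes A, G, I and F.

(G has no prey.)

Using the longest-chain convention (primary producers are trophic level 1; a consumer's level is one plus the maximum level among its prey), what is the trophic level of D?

Trophic level 6

G is a producer → level 1.
A eats G → level 2.
H eats A → level 3.
F eats H → level 4.
B eats F (level 4); other prey at levels: G 1, A 2, I 2 → level 5.
D eats B (level 5); other prey at levels: I 2, J 2, F 4 → level 6.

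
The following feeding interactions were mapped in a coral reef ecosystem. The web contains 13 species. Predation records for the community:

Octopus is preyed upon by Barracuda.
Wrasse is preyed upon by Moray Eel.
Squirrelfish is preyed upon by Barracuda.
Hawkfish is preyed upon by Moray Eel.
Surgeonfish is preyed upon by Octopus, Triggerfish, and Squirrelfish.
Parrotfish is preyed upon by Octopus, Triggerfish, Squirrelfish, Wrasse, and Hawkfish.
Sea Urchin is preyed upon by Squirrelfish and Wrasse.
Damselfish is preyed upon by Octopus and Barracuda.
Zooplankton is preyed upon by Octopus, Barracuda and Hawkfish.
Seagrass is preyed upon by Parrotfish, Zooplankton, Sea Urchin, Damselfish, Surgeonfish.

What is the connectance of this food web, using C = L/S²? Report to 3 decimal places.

The web has S = 13 species and L = 24 feeding links.
C = L / S² = 24 / 169 = 0.1420 ≈ 0.142.

C = 0.142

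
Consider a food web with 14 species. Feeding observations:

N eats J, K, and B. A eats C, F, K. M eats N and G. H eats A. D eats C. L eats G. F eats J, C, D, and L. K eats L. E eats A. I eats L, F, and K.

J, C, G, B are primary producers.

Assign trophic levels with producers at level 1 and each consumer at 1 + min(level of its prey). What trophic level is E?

C is a producer → level 1.
A eats C → level 2.
E eats A → level 3.
No prey of E is below level 2, so 3 is the minimum.

Trophic level 3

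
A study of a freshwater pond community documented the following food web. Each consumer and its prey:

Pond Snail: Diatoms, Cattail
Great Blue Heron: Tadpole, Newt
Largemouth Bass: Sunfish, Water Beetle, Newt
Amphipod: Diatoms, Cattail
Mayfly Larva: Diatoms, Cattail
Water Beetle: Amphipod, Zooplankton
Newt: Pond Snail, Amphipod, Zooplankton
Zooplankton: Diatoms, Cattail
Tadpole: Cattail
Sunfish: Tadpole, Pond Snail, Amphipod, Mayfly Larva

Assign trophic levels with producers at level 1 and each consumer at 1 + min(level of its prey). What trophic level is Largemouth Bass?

Diatoms is a producer → level 1.
Amphipod eats Diatoms → level 2.
Water Beetle eats Amphipod → level 3.
Largemouth Bass eats Water Beetle → level 4.
No prey of Largemouth Bass is below level 3, so 4 is the minimum.

Trophic level 4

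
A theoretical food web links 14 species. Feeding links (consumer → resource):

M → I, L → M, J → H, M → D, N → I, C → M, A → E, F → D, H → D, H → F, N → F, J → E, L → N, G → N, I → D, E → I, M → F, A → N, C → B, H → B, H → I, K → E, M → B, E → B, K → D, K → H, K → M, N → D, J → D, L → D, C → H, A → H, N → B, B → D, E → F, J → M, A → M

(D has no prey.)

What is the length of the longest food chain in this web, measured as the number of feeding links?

One longest chain: D → B → M → A.
It has 4 species and 3 links.

3 links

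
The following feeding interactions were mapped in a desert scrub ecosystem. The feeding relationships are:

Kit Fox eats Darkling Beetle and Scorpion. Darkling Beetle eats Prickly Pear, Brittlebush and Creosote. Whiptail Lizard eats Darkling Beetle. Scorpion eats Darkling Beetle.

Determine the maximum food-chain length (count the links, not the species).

One longest chain: Prickly Pear → Darkling Beetle → Scorpion → Kit Fox.
It has 4 species and 3 links.

3 links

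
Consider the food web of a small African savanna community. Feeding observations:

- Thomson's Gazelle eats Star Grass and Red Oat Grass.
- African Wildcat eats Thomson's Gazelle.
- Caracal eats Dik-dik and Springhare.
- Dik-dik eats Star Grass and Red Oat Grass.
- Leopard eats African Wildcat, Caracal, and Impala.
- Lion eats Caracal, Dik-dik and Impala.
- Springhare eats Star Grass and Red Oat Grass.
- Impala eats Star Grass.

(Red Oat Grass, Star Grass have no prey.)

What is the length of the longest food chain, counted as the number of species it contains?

4 species

One longest chain: Red Oat Grass → Dik-dik → Caracal → Leopard.
It has 4 species and 3 links.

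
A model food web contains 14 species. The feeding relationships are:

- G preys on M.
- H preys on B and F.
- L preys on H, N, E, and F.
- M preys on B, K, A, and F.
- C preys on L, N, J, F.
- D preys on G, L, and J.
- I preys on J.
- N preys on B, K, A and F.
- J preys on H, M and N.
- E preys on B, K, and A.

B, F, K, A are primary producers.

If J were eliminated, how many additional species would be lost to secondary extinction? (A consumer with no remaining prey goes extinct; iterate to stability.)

Remove J.
Round 1: I (all prey gone) → extinct.
No further losses. Total secondary extinctions: 1.

1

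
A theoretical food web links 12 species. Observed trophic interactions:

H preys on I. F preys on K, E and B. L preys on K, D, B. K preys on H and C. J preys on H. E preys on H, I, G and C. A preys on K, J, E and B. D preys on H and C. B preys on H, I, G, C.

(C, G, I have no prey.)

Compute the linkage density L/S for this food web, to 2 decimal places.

There are L = 24 links among S = 12 species.
L/S = 24/12 = 2.0000 ≈ 2.00.

L/S = 2.00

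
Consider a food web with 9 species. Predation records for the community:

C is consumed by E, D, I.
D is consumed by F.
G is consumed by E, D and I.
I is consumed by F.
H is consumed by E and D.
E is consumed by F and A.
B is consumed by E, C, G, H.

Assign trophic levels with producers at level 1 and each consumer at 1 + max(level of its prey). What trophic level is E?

B is a producer → level 1.
H eats B → level 2.
E eats H (level 2); other prey at levels: B 1, C 2, G 2 → level 3.

Trophic level 3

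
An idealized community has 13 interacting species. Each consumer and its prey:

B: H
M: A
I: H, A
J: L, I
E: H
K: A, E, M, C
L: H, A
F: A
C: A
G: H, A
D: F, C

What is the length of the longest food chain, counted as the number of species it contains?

One longest chain: H → E → K.
It has 3 species and 2 links.

3 species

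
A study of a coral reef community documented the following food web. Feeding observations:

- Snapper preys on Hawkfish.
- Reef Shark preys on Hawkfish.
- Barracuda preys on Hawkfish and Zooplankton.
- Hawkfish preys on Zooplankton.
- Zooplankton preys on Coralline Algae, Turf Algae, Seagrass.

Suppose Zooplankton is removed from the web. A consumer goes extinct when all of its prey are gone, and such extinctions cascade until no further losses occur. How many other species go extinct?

4

Remove Zooplankton.
Round 1: Hawkfish (all prey gone) → extinct.
Round 2: Barracuda (all prey gone), Snapper (all prey gone), Reef Shark (all prey gone) → extinct.
No further losses. Total secondary extinctions: 4.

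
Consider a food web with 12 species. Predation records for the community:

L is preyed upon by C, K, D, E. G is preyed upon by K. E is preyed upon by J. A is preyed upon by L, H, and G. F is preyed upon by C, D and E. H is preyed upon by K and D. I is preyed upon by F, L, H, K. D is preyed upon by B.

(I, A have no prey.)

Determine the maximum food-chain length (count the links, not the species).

3 links

One longest chain: I → L → E → J.
It has 4 species and 3 links.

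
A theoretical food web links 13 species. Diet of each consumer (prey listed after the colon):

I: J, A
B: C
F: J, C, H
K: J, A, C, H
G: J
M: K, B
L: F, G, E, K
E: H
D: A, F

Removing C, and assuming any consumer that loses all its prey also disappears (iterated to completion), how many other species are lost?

1

Remove C.
Round 1: B (all prey gone) → extinct.
No further losses. Total secondary extinctions: 1.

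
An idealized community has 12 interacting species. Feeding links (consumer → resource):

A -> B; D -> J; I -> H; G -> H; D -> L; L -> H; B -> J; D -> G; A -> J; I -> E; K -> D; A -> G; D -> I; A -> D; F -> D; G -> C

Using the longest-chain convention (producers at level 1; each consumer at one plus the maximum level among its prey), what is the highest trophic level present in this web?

Producers (level 1): J, H, C, E.
H → I → D → A gives A level 4.
No species has a prey at level 4, so no species reaches level 5.

4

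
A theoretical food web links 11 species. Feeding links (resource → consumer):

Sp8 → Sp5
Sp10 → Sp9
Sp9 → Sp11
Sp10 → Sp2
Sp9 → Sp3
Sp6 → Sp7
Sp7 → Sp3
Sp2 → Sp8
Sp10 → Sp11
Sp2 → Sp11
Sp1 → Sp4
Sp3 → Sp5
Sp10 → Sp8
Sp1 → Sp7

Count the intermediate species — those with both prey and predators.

Intermediate species (has both prey and predators): Sp7, Sp9, Sp2, Sp8, Sp3.
Count: 5.

5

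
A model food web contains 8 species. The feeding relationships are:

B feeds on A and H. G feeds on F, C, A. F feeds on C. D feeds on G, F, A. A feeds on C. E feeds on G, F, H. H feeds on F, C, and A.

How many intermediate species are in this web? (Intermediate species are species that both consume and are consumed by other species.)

4

Intermediate species (has both prey and predators): F, A, H, G.
Count: 4.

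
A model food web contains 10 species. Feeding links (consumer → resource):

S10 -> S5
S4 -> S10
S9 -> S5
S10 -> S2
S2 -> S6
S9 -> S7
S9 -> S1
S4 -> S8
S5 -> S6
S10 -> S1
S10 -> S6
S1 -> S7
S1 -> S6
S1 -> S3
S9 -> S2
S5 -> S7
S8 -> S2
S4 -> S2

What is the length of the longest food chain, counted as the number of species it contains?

4 species

One longest chain: S7 → S1 → S10 → S4.
It has 4 species and 3 links.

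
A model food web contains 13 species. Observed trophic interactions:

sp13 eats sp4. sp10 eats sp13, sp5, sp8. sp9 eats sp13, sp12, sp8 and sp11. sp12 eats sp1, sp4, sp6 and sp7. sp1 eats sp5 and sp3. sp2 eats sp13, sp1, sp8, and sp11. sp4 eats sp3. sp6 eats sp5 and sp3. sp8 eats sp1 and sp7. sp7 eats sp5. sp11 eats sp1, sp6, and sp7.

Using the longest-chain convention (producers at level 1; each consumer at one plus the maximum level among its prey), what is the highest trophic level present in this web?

4

Producers (level 1): sp5, sp3.
sp5 → sp7 → sp11 → sp2 gives sp2 level 4.
No species has a prey at level 4, so no species reaches level 5.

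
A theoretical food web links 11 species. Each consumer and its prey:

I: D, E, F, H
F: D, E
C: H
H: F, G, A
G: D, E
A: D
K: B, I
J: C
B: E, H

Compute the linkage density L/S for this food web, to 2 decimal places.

There are L = 18 links among S = 11 species.
L/S = 18/11 = 1.6364 ≈ 1.64.

L/S = 1.64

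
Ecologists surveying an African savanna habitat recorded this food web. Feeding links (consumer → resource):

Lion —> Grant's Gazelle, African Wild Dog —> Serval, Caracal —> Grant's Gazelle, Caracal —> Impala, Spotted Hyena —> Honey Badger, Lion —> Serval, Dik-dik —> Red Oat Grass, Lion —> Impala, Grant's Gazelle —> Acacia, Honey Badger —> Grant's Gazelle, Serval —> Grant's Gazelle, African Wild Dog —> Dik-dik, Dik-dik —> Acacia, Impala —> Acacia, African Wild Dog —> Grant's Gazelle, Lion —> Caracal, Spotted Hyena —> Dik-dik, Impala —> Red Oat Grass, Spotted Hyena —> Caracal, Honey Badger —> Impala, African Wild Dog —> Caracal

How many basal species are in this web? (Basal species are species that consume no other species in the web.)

2

Basal species (no prey listed): Red Oat Grass, Acacia.
Count: 2.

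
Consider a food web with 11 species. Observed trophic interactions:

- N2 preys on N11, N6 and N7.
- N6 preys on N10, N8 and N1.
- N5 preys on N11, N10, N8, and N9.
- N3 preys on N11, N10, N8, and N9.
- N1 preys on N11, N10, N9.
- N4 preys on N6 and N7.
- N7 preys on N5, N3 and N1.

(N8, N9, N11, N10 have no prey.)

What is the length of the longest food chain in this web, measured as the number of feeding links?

One longest chain: N9 → N1 → N6 → N2.
It has 4 species and 3 links.

3 links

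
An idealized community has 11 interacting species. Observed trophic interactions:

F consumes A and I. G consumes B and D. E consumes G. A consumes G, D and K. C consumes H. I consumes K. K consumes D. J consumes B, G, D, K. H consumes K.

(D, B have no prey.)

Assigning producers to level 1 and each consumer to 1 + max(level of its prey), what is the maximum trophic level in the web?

4

Producers (level 1): D, B.
D → G → A → F gives F level 4.
No species has a prey at level 4, so no species reaches level 5.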